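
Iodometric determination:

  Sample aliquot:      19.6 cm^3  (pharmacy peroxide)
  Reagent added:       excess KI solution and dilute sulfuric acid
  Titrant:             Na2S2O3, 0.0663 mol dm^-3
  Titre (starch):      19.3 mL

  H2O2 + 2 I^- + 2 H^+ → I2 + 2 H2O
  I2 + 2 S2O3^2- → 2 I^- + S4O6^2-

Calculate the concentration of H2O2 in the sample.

0.0326 mol/L

n(S2O3^2-) = 0.0193 × 0.0663 = 1.28 × 10^-3 mol
n(I2) = n(S2O3^2-)/2 = 6.40 × 10^-4 mol
n(H2O2) in the aliquot = 6.40 × 10^-4 mol (1:1 ratio)
[H2O2] = 6.40 × 10^-4 / 0.0196 = 0.0326 mol/L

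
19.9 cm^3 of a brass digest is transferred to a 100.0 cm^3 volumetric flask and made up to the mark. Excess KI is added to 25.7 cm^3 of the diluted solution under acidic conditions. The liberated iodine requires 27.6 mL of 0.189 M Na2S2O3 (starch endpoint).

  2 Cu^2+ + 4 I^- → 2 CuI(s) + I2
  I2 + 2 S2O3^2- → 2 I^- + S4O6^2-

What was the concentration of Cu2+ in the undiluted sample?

n(S2O3^2-) = 0.0276 × 0.189 = 5.22 × 10^-3 mol
n(I2) = n(S2O3^2-)/2 = 2.61 × 10^-3 mol
From the 2:1 ratio, n(Cu2+) in the aliquot = 2/1 × 2.61 × 10^-3 = 5.22 × 10^-3 mol
[Cu2+]_dilute = 5.22 × 10^-3 / 0.0257 = 0.203 mol/L
[Cu2+]_original = 0.203 × 100.0/19.9 = 1.02 mol/L

1.02 M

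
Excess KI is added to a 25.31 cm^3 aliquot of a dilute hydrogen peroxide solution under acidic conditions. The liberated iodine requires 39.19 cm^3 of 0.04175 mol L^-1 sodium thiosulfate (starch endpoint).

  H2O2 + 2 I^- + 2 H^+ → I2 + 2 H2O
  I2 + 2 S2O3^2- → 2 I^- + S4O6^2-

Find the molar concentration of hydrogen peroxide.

0.03232 mol/L

n(S2O3^2-) = 0.03919 × 0.04175 = 1.636 × 10^-3 mol
n(I2) = n(S2O3^2-)/2 = 8.181 × 10^-4 mol
n(H2O2) in the aliquot = 8.181 × 10^-4 mol (1:1 ratio)
[H2O2] = 8.181 × 10^-4 / 0.02531 = 0.03232 mol/L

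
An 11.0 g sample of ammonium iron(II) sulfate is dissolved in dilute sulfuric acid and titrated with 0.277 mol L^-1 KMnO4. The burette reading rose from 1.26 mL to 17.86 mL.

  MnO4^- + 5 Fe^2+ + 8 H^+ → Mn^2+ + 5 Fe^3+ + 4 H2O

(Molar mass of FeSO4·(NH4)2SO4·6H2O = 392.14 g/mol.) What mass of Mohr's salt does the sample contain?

n(KMnO4) = 0.0166 L × 0.277 mol/L = 4.60 × 10^-3 mol
From the 5:1 ratio, n(FeSO4·(NH4)2SO4·6H2O) = 5/1 × 4.60 × 10^-3 = 0.0230 mol
mass of FeSO4·(NH4)2SO4·6H2O = 0.0230 × 392.14 g/mol = 9.02 g

9.02 g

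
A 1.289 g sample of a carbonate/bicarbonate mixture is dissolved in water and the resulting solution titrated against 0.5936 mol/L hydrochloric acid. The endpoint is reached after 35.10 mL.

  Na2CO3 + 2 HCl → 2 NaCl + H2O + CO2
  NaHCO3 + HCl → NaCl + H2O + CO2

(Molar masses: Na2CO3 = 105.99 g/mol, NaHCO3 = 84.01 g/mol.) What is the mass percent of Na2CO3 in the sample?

n(HCl) = 0.03510 × 0.5936 = 0.02084 mol
Let x = n(Na2CO3), y = n(NaHCO3).
Titrant: 2x + 1y = 0.02084;  mass: 105.99x + 84.01y = 1.289
Solving, x = 7.438 × 10^-3 mol, y = 5.959 × 10^-3 mol
mass of Na2CO3 = 7.438 × 10^-3 × 105.99 = 0.7884 g
% Na2CO3 = 0.7884 / 1.289 × 100 = 61.16 %

61.16 %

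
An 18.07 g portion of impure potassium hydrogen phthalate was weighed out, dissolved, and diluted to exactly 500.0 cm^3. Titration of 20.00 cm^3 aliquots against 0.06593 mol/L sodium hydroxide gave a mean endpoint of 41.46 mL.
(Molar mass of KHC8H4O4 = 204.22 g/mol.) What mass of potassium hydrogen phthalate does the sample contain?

KHC8H4O4 + NaOH → KNaC8H4O4 + H2O
n(NaOH) per titration = 0.04146 × 0.06593 = 2.733 × 10^-3 mol
n(KHC8H4O4) in each aliquot = 2.733 × 10^-3 mol (1:1 ratio)
n(KHC8H4O4) in the whole flask = 2.733 × 10^-3 × 500.0/20.00 = 0.06834 mol
mass of KHC8H4O4 = 0.06834 × 204.22 = 13.96 g

13.96 g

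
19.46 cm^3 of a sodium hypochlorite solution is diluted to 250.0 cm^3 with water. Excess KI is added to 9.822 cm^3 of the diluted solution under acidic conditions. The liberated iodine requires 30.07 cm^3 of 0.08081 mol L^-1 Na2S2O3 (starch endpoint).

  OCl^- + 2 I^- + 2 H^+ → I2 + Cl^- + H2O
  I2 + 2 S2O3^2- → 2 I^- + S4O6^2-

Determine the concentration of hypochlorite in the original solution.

1.589 mol/L

n(S2O3^2-) = 0.03007 × 0.08081 = 2.430 × 10^-3 mol
n(I2) = n(S2O3^2-)/2 = 1.215 × 10^-3 mol
n(OCl^-) in the aliquot = 1.215 × 10^-3 mol (1:1 ratio)
[OCl^-]_dilute = 1.215 × 10^-3 / 0.009822 = 0.1237 mol/L
[OCl^-]_original = 0.1237 × 250.0/19.46 = 1.589 mol/L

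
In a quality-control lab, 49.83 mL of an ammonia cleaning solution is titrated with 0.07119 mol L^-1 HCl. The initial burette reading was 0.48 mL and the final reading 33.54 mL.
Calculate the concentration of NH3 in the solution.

0.04723 mol/L

NH3 + HCl → NH4Cl
n(HCl) = 0.03306 L × 0.07119 mol/L = 2.354 × 10^-3 mol
n(NH3) = 2.354 × 10^-3 mol (1:1 mole ratio)
[NH3] = 2.354 × 10^-3 mol / 0.04983 L = 0.04723 mol/L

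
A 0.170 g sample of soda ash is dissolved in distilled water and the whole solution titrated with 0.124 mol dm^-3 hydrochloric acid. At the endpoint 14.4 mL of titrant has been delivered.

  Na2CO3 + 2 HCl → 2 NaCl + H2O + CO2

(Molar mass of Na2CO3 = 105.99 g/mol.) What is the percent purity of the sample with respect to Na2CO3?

55.7 %

n(HCl) = 0.0144 L × 0.124 mol/L = 1.79 × 10^-3 mol
From the 1:2 ratio, n(Na2CO3) = 1/2 × 1.79 × 10^-3 = 8.93 × 10^-4 mol
mass of Na2CO3 = 8.93 × 10^-4 × 105.99 g/mol = 0.0946 g
% Na2CO3 = 0.0946 / 0.170 × 100 = 55.7 %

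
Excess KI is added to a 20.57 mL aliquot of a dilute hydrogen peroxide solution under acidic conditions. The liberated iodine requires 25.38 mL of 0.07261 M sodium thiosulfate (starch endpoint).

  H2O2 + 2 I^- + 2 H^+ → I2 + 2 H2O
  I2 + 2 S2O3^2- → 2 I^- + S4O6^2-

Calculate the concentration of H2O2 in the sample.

0.04479 M

n(S2O3^2-) = 0.02538 × 0.07261 = 1.843 × 10^-3 mol
n(I2) = n(S2O3^2-)/2 = 9.214 × 10^-4 mol
n(H2O2) in the aliquot = 9.214 × 10^-4 mol (1:1 ratio)
[H2O2] = 9.214 × 10^-4 / 0.02057 = 0.04479 mol/L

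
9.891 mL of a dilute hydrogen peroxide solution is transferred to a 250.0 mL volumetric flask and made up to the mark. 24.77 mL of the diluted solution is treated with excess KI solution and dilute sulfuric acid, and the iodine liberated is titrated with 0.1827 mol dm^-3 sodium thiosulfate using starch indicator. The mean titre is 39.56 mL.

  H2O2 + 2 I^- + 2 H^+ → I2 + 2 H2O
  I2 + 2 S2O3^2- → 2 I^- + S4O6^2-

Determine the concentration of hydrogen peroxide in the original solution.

n(S2O3^2-) = 0.03956 × 0.1827 = 7.228 × 10^-3 mol
n(I2) = n(S2O3^2-)/2 = 3.614 × 10^-3 mol
n(H2O2) in the aliquot = 3.614 × 10^-3 mol (1:1 ratio)
[H2O2]_dilute = 3.614 × 10^-3 / 0.02477 = 0.1459 mol/L
[H2O2]_original = 0.1459 × 250.0/9.891 = 3.688 mol/L

3.688 mol/L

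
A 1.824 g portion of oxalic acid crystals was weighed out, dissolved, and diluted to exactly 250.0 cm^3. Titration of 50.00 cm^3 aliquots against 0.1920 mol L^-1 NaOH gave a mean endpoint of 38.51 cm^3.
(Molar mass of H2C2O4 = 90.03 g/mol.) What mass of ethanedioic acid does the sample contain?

1.664 g

H2C2O4 + 2 NaOH → Na2C2O4 + 2 H2O
n(NaOH) per titration = 0.03851 × 0.1920 = 7.394 × 10^-3 mol
From the 1:2 ratio, n(H2C2O4) in each aliquot = 1/2 × 7.394 × 10^-3 = 3.697 × 10^-3 mol
n(H2C2O4) in the whole flask = 3.697 × 10^-3 × 250.0/50.00 = 0.01848 mol
mass of H2C2O4 = 0.01848 × 90.03 = 1.664 g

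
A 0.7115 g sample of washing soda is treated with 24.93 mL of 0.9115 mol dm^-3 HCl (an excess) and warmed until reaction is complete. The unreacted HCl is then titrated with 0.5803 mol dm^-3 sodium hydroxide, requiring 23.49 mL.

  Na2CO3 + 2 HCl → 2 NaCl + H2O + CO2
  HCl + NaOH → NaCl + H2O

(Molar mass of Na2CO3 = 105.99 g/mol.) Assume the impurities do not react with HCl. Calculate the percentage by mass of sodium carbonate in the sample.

n(HCl) added = 0.02493 × 0.9115 = 0.02272 mol
n(NaOH) used in back-titration = 0.02349 × 0.5803 = 0.01363 mol
n(HCl) left over = 0.01363 mol (1:1 ratio)
n(HCl) consumed by analyte = 0.02272 − 0.01363 = 9.092 × 10^-3 mol
From the 1:2 ratio, n(Na2CO3) = 1/2 × 9.092 × 10^-3 = 4.546 × 10^-3 mol
mass of Na2CO3 = 4.546 × 10^-3 × 105.99 = 0.4819 g
% Na2CO3 = 0.4819 / 0.7115 × 100 = 67.72 %

67.72 %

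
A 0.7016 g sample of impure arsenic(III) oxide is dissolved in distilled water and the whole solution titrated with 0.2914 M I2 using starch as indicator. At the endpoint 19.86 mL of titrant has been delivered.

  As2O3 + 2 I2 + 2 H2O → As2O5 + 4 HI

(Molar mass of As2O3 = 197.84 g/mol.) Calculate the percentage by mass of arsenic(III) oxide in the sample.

n(I2) = 0.01986 L × 0.2914 mol/L = 5.787 × 10^-3 mol
From the 1:2 ratio, n(As2O3) = 1/2 × 5.787 × 10^-3 = 2.894 × 10^-3 mol
mass of As2O3 = 2.894 × 10^-3 × 197.84 g/mol = 0.5725 g
% As2O3 = 0.5725 / 0.7016 × 100 = 81.59 %

81.59 %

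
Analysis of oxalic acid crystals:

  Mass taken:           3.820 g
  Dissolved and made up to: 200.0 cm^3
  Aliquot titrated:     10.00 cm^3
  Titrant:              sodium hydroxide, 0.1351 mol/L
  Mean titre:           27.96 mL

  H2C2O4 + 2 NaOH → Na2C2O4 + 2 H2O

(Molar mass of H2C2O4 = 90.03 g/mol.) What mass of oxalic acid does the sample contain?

n(NaOH) per titration = 0.02796 × 0.1351 = 3.777 × 10^-3 mol
From the 1:2 ratio, n(H2C2O4) in each aliquot = 1/2 × 3.777 × 10^-3 = 1.889 × 10^-3 mol
n(H2C2O4) in the whole flask = 1.889 × 10^-3 × 200.0/10.00 = 0.03777 mol
mass of H2C2O4 = 0.03777 × 90.03 = 3.401 g

3.401 g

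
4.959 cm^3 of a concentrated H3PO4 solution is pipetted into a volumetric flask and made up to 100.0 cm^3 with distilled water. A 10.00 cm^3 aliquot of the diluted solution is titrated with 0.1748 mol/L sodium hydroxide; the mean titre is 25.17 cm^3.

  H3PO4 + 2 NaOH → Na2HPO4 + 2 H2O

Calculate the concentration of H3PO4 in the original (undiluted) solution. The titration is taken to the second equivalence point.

n(NaOH) = 0.02517 × 0.1748 = 4.400 × 10^-3 mol
From the 1:2 ratio, n(H3PO4) in the aliquot = 1/2 × 4.400 × 10^-3 = 2.200 × 10^-3 mol
[H3PO4]_dilute = 2.200 × 10^-3 / 0.01000 = 0.2200 mol/L
Dilution factor = 100.0 / 4.959 = 20.17
[H3PO4]_stock = 0.2200 × 20.17 = 4.436 mol/L

4.436 mol/L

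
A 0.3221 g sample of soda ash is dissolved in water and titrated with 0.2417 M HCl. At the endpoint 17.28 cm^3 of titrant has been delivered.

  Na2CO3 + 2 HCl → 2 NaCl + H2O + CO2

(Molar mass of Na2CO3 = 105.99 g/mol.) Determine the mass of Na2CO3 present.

n(HCl) = 0.01728 L × 0.2417 mol/L = 4.177 × 10^-3 mol
From the 1:2 ratio, n(Na2CO3) = 1/2 × 4.177 × 10^-3 = 2.088 × 10^-3 mol
mass of Na2CO3 = 2.088 × 10^-3 × 105.99 g/mol = 0.2213 g

0.2213 g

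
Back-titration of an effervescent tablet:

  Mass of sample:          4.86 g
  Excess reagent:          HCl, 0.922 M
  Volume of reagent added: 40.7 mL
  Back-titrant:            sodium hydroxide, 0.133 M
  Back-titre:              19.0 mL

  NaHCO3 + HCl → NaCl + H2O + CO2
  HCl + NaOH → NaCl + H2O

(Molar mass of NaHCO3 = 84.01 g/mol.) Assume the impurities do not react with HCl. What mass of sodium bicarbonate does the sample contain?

n(HCl) added = 0.0407 × 0.922 = 0.0375 mol
n(NaOH) used in back-titration = 0.0190 × 0.133 = 2.53 × 10^-3 mol
n(HCl) left over = 2.53 × 10^-3 mol (1:1 ratio)
n(HCl) consumed by analyte = 0.0375 − 2.53 × 10^-3 = 0.0350 mol
n(NaHCO3) = 0.0350 mol (1:1 ratio)
mass of NaHCO3 = 0.0350 × 84.01 = 2.94 g

2.94 g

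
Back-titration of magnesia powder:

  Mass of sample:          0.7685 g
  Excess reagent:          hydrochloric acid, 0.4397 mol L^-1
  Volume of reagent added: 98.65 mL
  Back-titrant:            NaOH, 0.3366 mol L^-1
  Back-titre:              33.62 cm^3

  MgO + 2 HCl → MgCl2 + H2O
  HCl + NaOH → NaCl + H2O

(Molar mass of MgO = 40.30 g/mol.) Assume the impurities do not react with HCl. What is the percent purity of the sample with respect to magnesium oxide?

84.06 %

n(HCl) added = 0.09865 × 0.4397 = 0.04338 mol
n(NaOH) used in back-titration = 0.03362 × 0.3366 = 0.01132 mol
n(HCl) left over = 0.01132 mol (1:1 ratio)
n(HCl) consumed by analyte = 0.04338 − 0.01132 = 0.03206 mol
From the 1:2 ratio, n(MgO) = 1/2 × 0.03206 = 0.01603 mol
mass of MgO = 0.01603 × 40.30 = 0.6460 g
% MgO = 0.6460 / 0.7685 × 100 = 84.06 %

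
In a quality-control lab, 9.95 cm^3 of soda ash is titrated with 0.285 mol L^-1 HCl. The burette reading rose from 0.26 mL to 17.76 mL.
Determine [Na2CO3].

Na2CO3 + 2 HCl → 2 NaCl + H2O + CO2
n(HCl) = 0.0175 L × 0.285 mol/L = 4.99 × 10^-3 mol
From the 1:2 mole ratio, n(Na2CO3) = 1/2 × 4.99 × 10^-3 = 2.49 × 10^-3 mol
[Na2CO3] = 2.49 × 10^-3 mol / 0.00995 L = 0.251 mol/L

0.251 mol/L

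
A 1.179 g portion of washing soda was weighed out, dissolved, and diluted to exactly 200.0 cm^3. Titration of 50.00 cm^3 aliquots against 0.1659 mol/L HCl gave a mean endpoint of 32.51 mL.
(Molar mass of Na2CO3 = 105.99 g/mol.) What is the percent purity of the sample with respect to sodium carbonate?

96.97 %

Na2CO3 + 2 HCl → 2 NaCl + H2O + CO2
n(HCl) per titration = 0.03251 × 0.1659 = 5.393 × 10^-3 mol
From the 1:2 ratio, n(Na2CO3) in each aliquot = 1/2 × 5.393 × 10^-3 = 2.697 × 10^-3 mol
n(Na2CO3) in the whole flask = 2.697 × 10^-3 × 200.0/50.00 = 0.01079 mol
mass of Na2CO3 = 0.01079 × 105.99 = 1.143 g
% Na2CO3 = 1.143 / 1.179 × 100 = 96.97 %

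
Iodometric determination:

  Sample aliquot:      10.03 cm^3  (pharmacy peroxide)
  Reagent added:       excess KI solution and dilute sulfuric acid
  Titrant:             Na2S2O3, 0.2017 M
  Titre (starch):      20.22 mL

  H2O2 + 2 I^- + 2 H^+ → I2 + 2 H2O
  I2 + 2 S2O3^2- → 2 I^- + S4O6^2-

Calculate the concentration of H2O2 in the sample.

0.2033 M

n(S2O3^2-) = 0.02022 × 0.2017 = 4.078 × 10^-3 mol
n(I2) = n(S2O3^2-)/2 = 2.039 × 10^-3 mol
n(H2O2) in the aliquot = 2.039 × 10^-3 mol (1:1 ratio)
[H2O2] = 2.039 × 10^-3 / 0.01003 = 0.2033 mol/L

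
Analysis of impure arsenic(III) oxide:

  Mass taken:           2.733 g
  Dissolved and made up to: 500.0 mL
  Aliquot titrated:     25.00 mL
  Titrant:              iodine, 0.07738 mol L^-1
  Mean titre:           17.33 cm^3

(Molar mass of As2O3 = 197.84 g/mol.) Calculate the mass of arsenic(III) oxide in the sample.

2.653 g

As2O3 + 2 I2 + 2 H2O → As2O5 + 4 HI
n(I2) per titration = 0.01733 × 0.07738 = 1.341 × 10^-3 mol
From the 1:2 ratio, n(As2O3) in each aliquot = 1/2 × 1.341 × 10^-3 = 6.705 × 10^-4 mol
n(As2O3) in the whole flask = 6.705 × 10^-4 × 500.0/25.00 = 0.01341 mol
mass of As2O3 = 0.01341 × 197.84 = 2.653 g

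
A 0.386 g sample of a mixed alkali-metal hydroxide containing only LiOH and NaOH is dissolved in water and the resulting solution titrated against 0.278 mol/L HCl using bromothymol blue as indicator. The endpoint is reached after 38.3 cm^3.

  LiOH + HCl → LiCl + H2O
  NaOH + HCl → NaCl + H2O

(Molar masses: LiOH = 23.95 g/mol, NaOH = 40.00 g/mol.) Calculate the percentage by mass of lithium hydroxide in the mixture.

15.4 %

n(HCl) = 0.0383 × 0.278 = 0.0106 mol
Let x = n(LiOH), y = n(NaOH).
Titrant: 1x + 1y = 0.0106;  mass: 23.95x + 40.00y = 0.386
Solving, x = 2.49 × 10^-3 mol, y = 8.16 × 10^-3 mol
mass of LiOH = 2.49 × 10^-3 × 23.95 = 0.0595 g
% LiOH = 0.0595 / 0.386 × 100 = 15.4 %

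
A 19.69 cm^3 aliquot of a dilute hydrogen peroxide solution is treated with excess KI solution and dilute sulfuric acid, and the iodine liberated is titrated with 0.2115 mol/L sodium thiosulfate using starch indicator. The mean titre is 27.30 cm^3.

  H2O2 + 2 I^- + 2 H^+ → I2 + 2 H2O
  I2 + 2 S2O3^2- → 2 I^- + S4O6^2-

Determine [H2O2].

0.1466 mol/L

n(S2O3^2-) = 0.02730 × 0.2115 = 5.774 × 10^-3 mol
n(I2) = n(S2O3^2-)/2 = 2.887 × 10^-3 mol
n(H2O2) in the aliquot = 2.887 × 10^-3 mol (1:1 ratio)
[H2O2] = 2.887 × 10^-3 / 0.01969 = 0.1466 mol/L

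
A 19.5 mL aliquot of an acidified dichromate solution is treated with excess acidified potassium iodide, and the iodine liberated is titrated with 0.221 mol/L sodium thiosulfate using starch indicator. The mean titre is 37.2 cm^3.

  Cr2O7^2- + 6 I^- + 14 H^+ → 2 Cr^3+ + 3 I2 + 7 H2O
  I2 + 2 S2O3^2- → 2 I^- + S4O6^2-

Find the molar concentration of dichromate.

n(S2O3^2-) = 0.0372 × 0.221 = 8.22 × 10^-3 mol
n(I2) = n(S2O3^2-)/2 = 4.11 × 10^-3 mol
From the 1:3 ratio, n(Cr2O7^2-) in the aliquot = 1/3 × 4.11 × 10^-3 = 1.37 × 10^-3 mol
[Cr2O7^2-] = 1.37 × 10^-3 / 0.0195 = 0.0703 mol/L

0.0703 mol/L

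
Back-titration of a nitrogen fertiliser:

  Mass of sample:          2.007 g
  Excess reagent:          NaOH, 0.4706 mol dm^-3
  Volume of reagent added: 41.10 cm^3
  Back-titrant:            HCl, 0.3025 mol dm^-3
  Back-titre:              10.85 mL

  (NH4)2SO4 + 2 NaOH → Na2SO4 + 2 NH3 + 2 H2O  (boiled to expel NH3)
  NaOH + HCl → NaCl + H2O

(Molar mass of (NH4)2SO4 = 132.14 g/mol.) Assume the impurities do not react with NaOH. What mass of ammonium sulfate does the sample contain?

1.061 g

n(NaOH) added = 0.04110 × 0.4706 = 0.01934 mol
n(HCl) used in back-titration = 0.01085 × 0.3025 = 3.282 × 10^-3 mol
n(NaOH) left over = 3.282 × 10^-3 mol (1:1 ratio)
n(NaOH) consumed by analyte = 0.01934 − 3.282 × 10^-3 = 0.01606 mol
From the 1:2 ratio, n((NH4)2SO4) = 1/2 × 0.01606 = 8.030 × 10^-3 mol
mass of (NH4)2SO4 = 8.030 × 10^-3 × 132.14 = 1.061 g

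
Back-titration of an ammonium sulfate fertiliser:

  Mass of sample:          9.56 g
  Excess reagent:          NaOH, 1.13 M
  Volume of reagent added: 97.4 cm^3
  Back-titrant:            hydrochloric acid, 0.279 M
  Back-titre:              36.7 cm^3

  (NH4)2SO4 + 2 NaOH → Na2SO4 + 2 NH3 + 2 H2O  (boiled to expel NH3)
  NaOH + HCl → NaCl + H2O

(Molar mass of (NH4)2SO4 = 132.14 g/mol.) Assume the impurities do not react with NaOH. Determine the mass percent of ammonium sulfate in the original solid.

69.0 %

n(NaOH) added = 0.0974 × 1.13 = 0.110 mol
n(HCl) used in back-titration = 0.0367 × 0.279 = 0.0102 mol
n(NaOH) left over = 0.0102 mol (1:1 ratio)
n(NaOH) consumed by analyte = 0.110 − 0.0102 = 0.0998 mol
From the 1:2 ratio, n((NH4)2SO4) = 1/2 × 0.0998 = 0.0499 mol
mass of (NH4)2SO4 = 0.0499 × 132.14 = 6.60 g
% (NH4)2SO4 = 6.60 / 9.56 × 100 = 69.0 %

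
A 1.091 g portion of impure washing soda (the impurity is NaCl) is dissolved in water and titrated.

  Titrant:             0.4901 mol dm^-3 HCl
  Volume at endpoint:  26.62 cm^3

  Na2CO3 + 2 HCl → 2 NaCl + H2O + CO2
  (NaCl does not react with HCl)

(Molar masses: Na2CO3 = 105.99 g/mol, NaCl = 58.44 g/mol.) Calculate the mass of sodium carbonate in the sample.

0.6914 g

n(HCl) = 0.02662 × 0.4901 = 0.01305 mol
Let x = n(Na2CO3), y = n(NaCl).
Titrant: 2x = 0.01305;  mass: 105.99x + 58.44y = 1.091
Solving, x = 6.523 × 10^-3 mol, y = 6.838 × 10^-3 mol
mass of Na2CO3 = 6.523 × 10^-3 × 105.99 = 0.6914 g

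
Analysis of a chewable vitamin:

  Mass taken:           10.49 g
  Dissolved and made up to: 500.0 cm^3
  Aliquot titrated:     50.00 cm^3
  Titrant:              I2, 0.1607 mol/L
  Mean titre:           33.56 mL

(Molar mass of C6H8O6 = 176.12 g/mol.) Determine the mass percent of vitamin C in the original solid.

C6H8O6 + I2 → C6H6O6 + 2 HI
n(I2) per titration = 0.03356 × 0.1607 = 5.393 × 10^-3 mol
n(C6H8O6) in each aliquot = 5.393 × 10^-3 mol (1:1 ratio)
n(C6H8O6) in the whole flask = 5.393 × 10^-3 × 500.0/50.00 = 0.05393 mol
mass of C6H8O6 = 0.05393 × 176.12 = 9.498 g
% C6H8O6 = 9.498 / 10.49 × 100 = 90.55 %

90.55 %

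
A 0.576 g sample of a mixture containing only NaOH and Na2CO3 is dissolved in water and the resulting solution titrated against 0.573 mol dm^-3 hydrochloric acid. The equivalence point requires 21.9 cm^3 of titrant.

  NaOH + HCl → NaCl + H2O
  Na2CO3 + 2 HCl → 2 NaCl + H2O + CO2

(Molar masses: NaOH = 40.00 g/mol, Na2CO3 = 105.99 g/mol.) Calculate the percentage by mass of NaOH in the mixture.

n(HCl) = 0.0219 × 0.573 = 0.0125 mol
Let x = n(NaOH), y = n(Na2CO3).
Titrant: 1x + 2y = 0.0125;  mass: 40.00x + 105.99y = 0.576
Solving, x = 6.85 × 10^-3 mol, y = 2.85 × 10^-3 mol
mass of NaOH = 6.85 × 10^-3 × 40.00 = 0.274 g
% NaOH = 0.274 / 0.576 × 100 = 47.6 %

47.6 %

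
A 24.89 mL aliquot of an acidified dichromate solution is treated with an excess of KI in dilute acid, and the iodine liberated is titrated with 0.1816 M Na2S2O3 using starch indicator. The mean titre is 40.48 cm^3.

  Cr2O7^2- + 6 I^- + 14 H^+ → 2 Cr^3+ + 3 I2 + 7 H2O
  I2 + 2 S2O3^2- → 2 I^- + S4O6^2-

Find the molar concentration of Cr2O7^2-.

0.04922 M

n(S2O3^2-) = 0.04048 × 0.1816 = 7.351 × 10^-3 mol
n(I2) = n(S2O3^2-)/2 = 3.676 × 10^-3 mol
From the 1:3 ratio, n(Cr2O7^2-) in the aliquot = 1/3 × 3.676 × 10^-3 = 1.225 × 10^-3 mol
[Cr2O7^2-] = 1.225 × 10^-3 / 0.02489 = 0.04922 mol/L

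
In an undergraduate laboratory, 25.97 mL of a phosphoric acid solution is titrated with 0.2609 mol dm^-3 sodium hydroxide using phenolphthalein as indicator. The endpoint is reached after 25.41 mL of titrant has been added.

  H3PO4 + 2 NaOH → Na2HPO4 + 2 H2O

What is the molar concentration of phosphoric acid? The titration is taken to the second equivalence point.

n(NaOH) = 0.02541 L × 0.2609 mol/L = 6.629 × 10^-3 mol
From the 1:2 mole ratio, n(H3PO4) = 1/2 × 6.629 × 10^-3 = 3.315 × 10^-3 mol
[H3PO4] = 3.315 × 10^-3 mol / 0.02597 L = 0.1276 mol/L

0.1276 mol/L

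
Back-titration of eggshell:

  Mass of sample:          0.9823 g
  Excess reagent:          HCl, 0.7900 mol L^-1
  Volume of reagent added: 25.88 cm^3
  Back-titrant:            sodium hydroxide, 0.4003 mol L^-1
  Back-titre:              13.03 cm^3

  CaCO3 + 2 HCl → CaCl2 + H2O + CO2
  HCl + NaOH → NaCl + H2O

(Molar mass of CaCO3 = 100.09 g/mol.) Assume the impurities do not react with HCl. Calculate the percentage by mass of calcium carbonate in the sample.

77.59 %

n(HCl) added = 0.02588 × 0.7900 = 0.02045 mol
n(NaOH) used in back-titration = 0.01303 × 0.4003 = 5.216 × 10^-3 mol
n(HCl) left over = 5.216 × 10^-3 mol (1:1 ratio)
n(HCl) consumed by analyte = 0.02045 − 5.216 × 10^-3 = 0.01523 mol
From the 1:2 ratio, n(CaCO3) = 1/2 × 0.01523 = 7.615 × 10^-3 mol
mass of CaCO3 = 7.615 × 10^-3 × 100.09 = 0.7621 g
% CaCO3 = 0.7621 / 0.9823 × 100 = 77.59 %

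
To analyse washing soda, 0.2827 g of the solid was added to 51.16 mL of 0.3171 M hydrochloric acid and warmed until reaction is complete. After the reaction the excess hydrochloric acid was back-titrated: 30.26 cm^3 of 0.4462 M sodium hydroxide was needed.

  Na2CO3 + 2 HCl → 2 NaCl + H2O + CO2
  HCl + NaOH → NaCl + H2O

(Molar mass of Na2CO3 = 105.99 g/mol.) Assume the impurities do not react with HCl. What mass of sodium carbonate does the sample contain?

n(HCl) added = 0.05116 × 0.3171 = 0.01622 mol
n(NaOH) used in back-titration = 0.03026 × 0.4462 = 0.01350 mol
n(HCl) left over = 0.01350 mol (1:1 ratio)
n(HCl) consumed by analyte = 0.01622 − 0.01350 = 2.721 × 10^-3 mol
From the 1:2 ratio, n(Na2CO3) = 1/2 × 2.721 × 10^-3 = 1.360 × 10^-3 mol
mass of Na2CO3 = 1.360 × 10^-3 × 105.99 = 0.1442 g

0.1442 g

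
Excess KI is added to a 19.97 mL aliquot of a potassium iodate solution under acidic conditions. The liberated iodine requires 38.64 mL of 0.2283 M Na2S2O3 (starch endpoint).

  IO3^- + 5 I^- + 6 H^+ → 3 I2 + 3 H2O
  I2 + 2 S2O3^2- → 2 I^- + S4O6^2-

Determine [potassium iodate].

n(S2O3^2-) = 0.03864 × 0.2283 = 8.822 × 10^-3 mol
n(I2) = n(S2O3^2-)/2 = 4.411 × 10^-3 mol
From the 1:3 ratio, n(IO3^-) in the aliquot = 1/3 × 4.411 × 10^-3 = 1.470 × 10^-3 mol
[IO3^-] = 1.470 × 10^-3 / 0.01997 = 0.07362 mol/L

0.07362 M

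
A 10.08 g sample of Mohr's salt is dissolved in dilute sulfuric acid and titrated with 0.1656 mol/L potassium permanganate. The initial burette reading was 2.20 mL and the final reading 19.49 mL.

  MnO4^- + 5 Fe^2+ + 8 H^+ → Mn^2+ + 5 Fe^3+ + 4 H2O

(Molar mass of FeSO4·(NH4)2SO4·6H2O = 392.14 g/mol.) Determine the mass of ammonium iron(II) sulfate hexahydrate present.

5.614 g

n(KMnO4) = 0.01729 L × 0.1656 mol/L = 2.863 × 10^-3 mol
From the 5:1 ratio, n(FeSO4·(NH4)2SO4·6H2O) = 5/1 × 2.863 × 10^-3 = 0.01432 mol
mass of FeSO4·(NH4)2SO4·6H2O = 0.01432 × 392.14 g/mol = 5.614 g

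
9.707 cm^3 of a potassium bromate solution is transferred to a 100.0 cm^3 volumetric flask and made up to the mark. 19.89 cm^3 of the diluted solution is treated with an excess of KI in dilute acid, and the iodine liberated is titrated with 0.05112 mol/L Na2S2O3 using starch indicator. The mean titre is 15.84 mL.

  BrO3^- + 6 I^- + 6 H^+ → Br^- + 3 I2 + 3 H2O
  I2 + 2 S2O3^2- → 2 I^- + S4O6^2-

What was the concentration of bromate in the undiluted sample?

0.06990 mol/L

n(S2O3^2-) = 0.01584 × 0.05112 = 8.097 × 10^-4 mol
n(I2) = n(S2O3^2-)/2 = 4.049 × 10^-4 mol
From the 1:3 ratio, n(BrO3^-) in the aliquot = 1/3 × 4.049 × 10^-4 = 1.350 × 10^-4 mol
[BrO3^-]_dilute = 1.350 × 10^-4 / 0.01989 = 0.006785 mol/L
[BrO3^-]_original = 0.006785 × 100.0/9.707 = 0.06990 mol/L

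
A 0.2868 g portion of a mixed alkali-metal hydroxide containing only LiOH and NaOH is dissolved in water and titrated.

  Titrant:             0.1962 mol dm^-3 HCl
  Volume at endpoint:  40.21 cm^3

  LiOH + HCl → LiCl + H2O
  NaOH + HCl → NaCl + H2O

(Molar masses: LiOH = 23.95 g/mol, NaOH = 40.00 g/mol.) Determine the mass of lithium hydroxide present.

0.04293 g

n(HCl) = 0.04021 × 0.1962 = 7.889 × 10^-3 mol
Let x = n(LiOH), y = n(NaOH).
Titrant: 1x + 1y = 7.889 × 10^-3;  mass: 23.95x + 40.00y = 0.2868
Solving, x = 1.792 × 10^-3 mol, y = 6.097 × 10^-3 mol
mass of LiOH = 1.792 × 10^-3 × 23.95 = 0.04293 g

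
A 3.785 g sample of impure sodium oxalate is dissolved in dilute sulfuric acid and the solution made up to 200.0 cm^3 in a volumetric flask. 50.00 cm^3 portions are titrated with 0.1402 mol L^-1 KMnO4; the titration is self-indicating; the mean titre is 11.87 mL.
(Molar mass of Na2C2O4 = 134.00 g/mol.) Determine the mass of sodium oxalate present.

2.230 g

2 MnO4^- + 5 C2O4^2- + 16 H^+ → 2 Mn^2+ + 10 CO2 + 8 H2O
n(KMnO4) per titration = 0.01187 × 0.1402 = 1.664 × 10^-3 mol
From the 5:2 ratio, n(Na2C2O4) in each aliquot = 5/2 × 1.664 × 10^-3 = 4.160 × 10^-3 mol
n(Na2C2O4) in the whole flask = 4.160 × 10^-3 × 200.0/50.00 = 0.01664 mol
mass of Na2C2O4 = 0.01664 × 134.00 = 2.230 g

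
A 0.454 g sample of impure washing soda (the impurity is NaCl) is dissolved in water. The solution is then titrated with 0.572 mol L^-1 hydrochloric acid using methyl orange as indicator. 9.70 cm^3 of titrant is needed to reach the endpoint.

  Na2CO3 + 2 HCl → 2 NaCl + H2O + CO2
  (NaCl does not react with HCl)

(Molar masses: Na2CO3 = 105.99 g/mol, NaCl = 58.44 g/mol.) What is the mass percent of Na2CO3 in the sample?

n(HCl) = 0.00970 × 0.572 = 5.55 × 10^-3 mol
Let x = n(Na2CO3), y = n(NaCl).
Titrant: 2x = 5.55 × 10^-3;  mass: 105.99x + 58.44y = 0.454
Solving, x = 2.77 × 10^-3 mol, y = 2.74 × 10^-3 mol
mass of Na2CO3 = 2.77 × 10^-3 × 105.99 = 0.294 g
% Na2CO3 = 0.294 / 0.454 × 100 = 64.8 %

64.8 %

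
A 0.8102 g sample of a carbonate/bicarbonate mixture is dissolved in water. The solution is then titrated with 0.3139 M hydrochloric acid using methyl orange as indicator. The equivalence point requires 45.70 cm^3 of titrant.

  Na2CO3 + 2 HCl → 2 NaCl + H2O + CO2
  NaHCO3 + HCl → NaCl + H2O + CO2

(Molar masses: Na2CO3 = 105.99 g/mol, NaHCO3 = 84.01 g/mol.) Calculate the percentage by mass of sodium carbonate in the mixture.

n(HCl) = 0.04570 × 0.3139 = 0.01435 mol
Let x = n(Na2CO3), y = n(NaHCO3).
Titrant: 2x + 1y = 0.01435;  mass: 105.99x + 84.01y = 0.8102
Solving, x = 6.367 × 10^-3 mol, y = 1.611 × 10^-3 mol
mass of Na2CO3 = 6.367 × 10^-3 × 105.99 = 0.6748 g
% Na2CO3 = 0.6748 / 0.8102 × 100 = 83.29 %

83.29 %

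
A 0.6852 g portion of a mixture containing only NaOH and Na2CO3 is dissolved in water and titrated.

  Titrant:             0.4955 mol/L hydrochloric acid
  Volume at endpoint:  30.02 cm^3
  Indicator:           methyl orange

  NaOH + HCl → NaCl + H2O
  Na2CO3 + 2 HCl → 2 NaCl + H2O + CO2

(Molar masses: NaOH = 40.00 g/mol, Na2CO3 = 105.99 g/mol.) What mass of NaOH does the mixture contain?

n(HCl) = 0.03002 × 0.4955 = 0.01487 mol
Let x = n(NaOH), y = n(Na2CO3).
Titrant: 1x + 2y = 0.01487;  mass: 40.00x + 105.99y = 0.6852
Solving, x = 7.934 × 10^-3 mol, y = 3.471 × 10^-3 mol
mass of NaOH = 7.934 × 10^-3 × 40.00 = 0.3173 g

0.3173 g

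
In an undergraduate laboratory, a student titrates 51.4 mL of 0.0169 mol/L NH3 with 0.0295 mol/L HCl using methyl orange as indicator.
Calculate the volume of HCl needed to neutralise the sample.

NH3 + HCl → NH4Cl
n(NH3) = 0.0514 L × 0.0169 mol/L = 8.69 × 10^-4 mol
n(HCl) = 8.69 × 10^-4 mol (1:1 stoichiometry)
V(HCl) = 8.69 × 10^-4 mol / 0.0295 mol/L = 0.0294 L = 29.4 mL

29.4 mL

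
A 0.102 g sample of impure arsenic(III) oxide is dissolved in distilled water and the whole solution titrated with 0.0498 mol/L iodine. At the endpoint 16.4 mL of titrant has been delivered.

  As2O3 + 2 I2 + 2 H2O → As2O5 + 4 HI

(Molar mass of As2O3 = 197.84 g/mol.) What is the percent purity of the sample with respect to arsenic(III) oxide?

79.2 %

n(I2) = 0.0164 L × 0.0498 mol/L = 8.17 × 10^-4 mol
From the 1:2 ratio, n(As2O3) = 1/2 × 8.17 × 10^-4 = 4.08 × 10^-4 mol
mass of As2O3 = 4.08 × 10^-4 × 197.84 g/mol = 0.0808 g
% As2O3 = 0.0808 / 0.102 × 100 = 79.2 %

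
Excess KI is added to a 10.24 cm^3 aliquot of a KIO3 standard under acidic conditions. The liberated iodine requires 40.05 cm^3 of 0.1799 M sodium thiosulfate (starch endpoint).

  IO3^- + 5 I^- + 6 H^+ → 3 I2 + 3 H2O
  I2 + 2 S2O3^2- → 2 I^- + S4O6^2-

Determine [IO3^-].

n(S2O3^2-) = 0.04005 × 0.1799 = 7.205 × 10^-3 mol
n(I2) = n(S2O3^2-)/2 = 3.602 × 10^-3 mol
From the 1:3 ratio, n(IO3^-) in the aliquot = 1/3 × 3.602 × 10^-3 = 1.201 × 10^-3 mol
[IO3^-] = 1.201 × 10^-3 / 0.01024 = 0.1173 mol/L

0.1173 M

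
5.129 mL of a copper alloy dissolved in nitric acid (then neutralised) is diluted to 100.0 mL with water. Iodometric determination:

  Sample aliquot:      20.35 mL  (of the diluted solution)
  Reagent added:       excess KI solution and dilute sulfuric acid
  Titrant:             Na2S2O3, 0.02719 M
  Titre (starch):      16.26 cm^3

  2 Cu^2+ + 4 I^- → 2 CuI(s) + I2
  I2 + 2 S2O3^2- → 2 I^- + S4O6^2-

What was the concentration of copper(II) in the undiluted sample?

n(S2O3^2-) = 0.01626 × 0.02719 = 4.421 × 10^-4 mol
n(I2) = n(S2O3^2-)/2 = 2.211 × 10^-4 mol
From the 2:1 ratio, n(Cu2+) in the aliquot = 2/1 × 2.211 × 10^-4 = 4.421 × 10^-4 mol
[Cu2+]_dilute = 4.421 × 10^-4 / 0.02035 = 0.02173 mol/L
[Cu2+]_original = 0.02173 × 100.0/5.129 = 0.4236 mol/L

0.4236 M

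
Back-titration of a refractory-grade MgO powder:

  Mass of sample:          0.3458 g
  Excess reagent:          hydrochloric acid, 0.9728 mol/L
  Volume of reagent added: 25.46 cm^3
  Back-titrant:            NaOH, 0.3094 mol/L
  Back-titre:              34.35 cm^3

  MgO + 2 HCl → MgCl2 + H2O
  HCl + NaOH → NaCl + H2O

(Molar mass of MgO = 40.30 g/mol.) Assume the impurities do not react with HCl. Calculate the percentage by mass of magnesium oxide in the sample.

n(HCl) added = 0.02546 × 0.9728 = 0.02477 mol
n(NaOH) used in back-titration = 0.03435 × 0.3094 = 0.01063 mol
n(HCl) left over = 0.01063 mol (1:1 ratio)
n(HCl) consumed by analyte = 0.02477 − 0.01063 = 0.01414 mol
From the 1:2 ratio, n(MgO) = 1/2 × 0.01414 = 7.070 × 10^-3 mol
mass of MgO = 7.070 × 10^-3 × 40.30 = 0.2849 g
% MgO = 0.2849 / 0.3458 × 100 = 82.39 %

82.39 %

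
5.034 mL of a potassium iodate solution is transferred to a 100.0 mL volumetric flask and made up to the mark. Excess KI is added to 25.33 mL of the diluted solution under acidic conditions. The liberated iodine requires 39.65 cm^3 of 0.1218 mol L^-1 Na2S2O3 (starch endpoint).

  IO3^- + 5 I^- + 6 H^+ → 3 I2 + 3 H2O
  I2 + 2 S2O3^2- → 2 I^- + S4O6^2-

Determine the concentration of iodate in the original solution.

0.6312 mol/L

n(S2O3^2-) = 0.03965 × 0.1218 = 4.829 × 10^-3 mol
n(I2) = n(S2O3^2-)/2 = 2.415 × 10^-3 mol
From the 1:3 ratio, n(IO3^-) in the aliquot = 1/3 × 2.415 × 10^-3 = 8.049 × 10^-4 mol
[IO3^-]_dilute = 8.049 × 10^-4 / 0.02533 = 0.03178 mol/L
[IO3^-]_original = 0.03178 × 100.0/5.034 = 0.6312 mol/L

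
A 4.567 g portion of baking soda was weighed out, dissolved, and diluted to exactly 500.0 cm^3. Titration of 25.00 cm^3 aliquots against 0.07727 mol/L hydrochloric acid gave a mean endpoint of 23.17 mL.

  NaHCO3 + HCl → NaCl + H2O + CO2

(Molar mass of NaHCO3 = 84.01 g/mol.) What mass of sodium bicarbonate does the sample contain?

3.008 g

n(HCl) per titration = 0.02317 × 0.07727 = 1.790 × 10^-3 mol
n(NaHCO3) in each aliquot = 1.790 × 10^-3 mol (1:1 ratio)
n(NaHCO3) in the whole flask = 1.790 × 10^-3 × 500.0/25.00 = 0.03581 mol
mass of NaHCO3 = 0.03581 × 84.01 = 3.008 g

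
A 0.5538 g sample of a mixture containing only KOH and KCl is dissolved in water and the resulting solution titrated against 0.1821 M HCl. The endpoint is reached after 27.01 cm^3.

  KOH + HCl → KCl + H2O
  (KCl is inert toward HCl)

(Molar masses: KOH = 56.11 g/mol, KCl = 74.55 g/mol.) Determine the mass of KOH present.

0.2760 g

n(HCl) = 0.02701 × 0.1821 = 4.919 × 10^-3 mol
Let x = n(KOH), y = n(KCl).
Titrant: 1x = 4.919 × 10^-3;  mass: 56.11x + 74.55y = 0.5538
Solving, x = 4.919 × 10^-3 mol, y = 3.727 × 10^-3 mol
mass of KOH = 4.919 × 10^-3 × 56.11 = 0.2760 g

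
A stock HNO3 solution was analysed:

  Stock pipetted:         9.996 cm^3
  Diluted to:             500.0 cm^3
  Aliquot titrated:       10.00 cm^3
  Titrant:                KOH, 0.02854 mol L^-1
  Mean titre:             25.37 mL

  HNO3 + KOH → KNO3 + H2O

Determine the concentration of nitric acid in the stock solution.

n(KOH) = 0.02537 × 0.02854 = 7.241 × 10^-4 mol
n(HNO3) in the aliquot = 7.241 × 10^-4 mol (1:1 ratio)
[HNO3]_dilute = 7.241 × 10^-4 / 0.01000 = 0.07241 mol/L
Dilution factor = 500.0 / 9.996 = 50.02
[HNO3]_stock = 0.07241 × 50.02 = 3.622 mol/L

3.622 mol/L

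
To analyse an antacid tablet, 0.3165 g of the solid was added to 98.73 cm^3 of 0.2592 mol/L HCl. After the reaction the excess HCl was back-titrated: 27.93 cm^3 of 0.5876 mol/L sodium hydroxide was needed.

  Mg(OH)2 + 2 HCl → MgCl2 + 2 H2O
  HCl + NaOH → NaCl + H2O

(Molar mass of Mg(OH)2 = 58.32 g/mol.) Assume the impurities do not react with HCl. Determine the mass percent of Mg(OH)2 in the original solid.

n(HCl) added = 0.09873 × 0.2592 = 0.02559 mol
n(NaOH) used in back-titration = 0.02793 × 0.5876 = 0.01641 mol
n(HCl) left over = 0.01641 mol (1:1 ratio)
n(HCl) consumed by analyte = 0.02559 − 0.01641 = 9.179 × 10^-3 mol
From the 1:2 ratio, n(Mg(OH)2) = 1/2 × 9.179 × 10^-3 = 4.590 × 10^-3 mol
mass of Mg(OH)2 = 4.590 × 10^-3 × 58.32 = 0.2677 g
% Mg(OH)2 = 0.2677 / 0.3165 × 100 = 84.57 %

84.57 %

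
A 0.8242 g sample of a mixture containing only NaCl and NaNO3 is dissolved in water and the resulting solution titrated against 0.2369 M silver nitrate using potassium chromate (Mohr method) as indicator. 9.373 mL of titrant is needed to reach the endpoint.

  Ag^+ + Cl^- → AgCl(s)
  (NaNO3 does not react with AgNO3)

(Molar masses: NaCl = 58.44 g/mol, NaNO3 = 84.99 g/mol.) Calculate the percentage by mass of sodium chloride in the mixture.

15.74 %

n(AgNO3) = 0.009373 × 0.2369 = 2.220 × 10^-3 mol
Let x = n(NaCl), y = n(NaNO3).
Titrant: 1x = 2.220 × 10^-3;  mass: 58.44x + 84.99y = 0.8242
Solving, x = 2.220 × 10^-3 mol, y = 8.171 × 10^-3 mol
mass of NaCl = 2.220 × 10^-3 × 58.44 = 0.1298 g
% NaCl = 0.1298 / 0.8242 × 100 = 15.74 %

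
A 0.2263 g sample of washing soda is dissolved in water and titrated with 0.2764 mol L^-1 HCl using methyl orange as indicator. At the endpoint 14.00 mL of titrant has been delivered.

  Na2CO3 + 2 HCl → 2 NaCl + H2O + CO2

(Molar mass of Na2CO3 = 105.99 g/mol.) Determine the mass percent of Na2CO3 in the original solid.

90.62 %

n(HCl) = 0.01400 L × 0.2764 mol/L = 3.870 × 10^-3 mol
From the 1:2 ratio, n(Na2CO3) = 1/2 × 3.870 × 10^-3 = 1.935 × 10^-3 mol
mass of Na2CO3 = 1.935 × 10^-3 × 105.99 g/mol = 0.2051 g
% Na2CO3 = 0.2051 / 0.2263 × 100 = 90.62 %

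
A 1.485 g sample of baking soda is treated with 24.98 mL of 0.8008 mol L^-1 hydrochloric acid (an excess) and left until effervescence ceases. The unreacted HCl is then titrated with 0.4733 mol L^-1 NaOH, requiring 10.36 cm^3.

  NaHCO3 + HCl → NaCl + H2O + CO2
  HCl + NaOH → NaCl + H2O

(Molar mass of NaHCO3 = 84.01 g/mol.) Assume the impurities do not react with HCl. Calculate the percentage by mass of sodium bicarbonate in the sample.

n(HCl) added = 0.02498 × 0.8008 = 0.02000 mol
n(NaOH) used in back-titration = 0.01036 × 0.4733 = 4.903 × 10^-3 mol
n(HCl) left over = 4.903 × 10^-3 mol (1:1 ratio)
n(HCl) consumed by analyte = 0.02000 − 4.903 × 10^-3 = 0.01510 mol
n(NaHCO3) = 0.01510 mol (1:1 ratio)
mass of NaHCO3 = 0.01510 × 84.01 = 1.269 g
% NaHCO3 = 1.269 / 1.485 × 100 = 85.43 %

85.43 %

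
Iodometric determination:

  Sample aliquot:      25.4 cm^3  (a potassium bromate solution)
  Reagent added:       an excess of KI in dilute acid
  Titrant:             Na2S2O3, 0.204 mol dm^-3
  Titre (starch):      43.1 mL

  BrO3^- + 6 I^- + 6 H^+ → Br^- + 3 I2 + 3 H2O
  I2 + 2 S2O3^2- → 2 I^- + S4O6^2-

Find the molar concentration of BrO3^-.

0.0577 mol/L

n(S2O3^2-) = 0.0431 × 0.204 = 8.79 × 10^-3 mol
n(I2) = n(S2O3^2-)/2 = 4.40 × 10^-3 mol
From the 1:3 ratio, n(BrO3^-) in the aliquot = 1/3 × 4.40 × 10^-3 = 1.47 × 10^-3 mol
[BrO3^-] = 1.47 × 10^-3 / 0.0254 = 0.0577 mol/L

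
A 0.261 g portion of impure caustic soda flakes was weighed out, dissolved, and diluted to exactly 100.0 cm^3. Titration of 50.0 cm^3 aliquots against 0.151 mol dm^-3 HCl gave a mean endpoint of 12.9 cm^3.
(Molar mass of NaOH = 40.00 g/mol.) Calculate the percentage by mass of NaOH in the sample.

59.7 %

NaOH + HCl → NaCl + H2O
n(HCl) per titration = 0.0129 × 0.151 = 1.95 × 10^-3 mol
n(NaOH) in each aliquot = 1.95 × 10^-3 mol (1:1 ratio)
n(NaOH) in the whole flask = 1.95 × 10^-3 × 100.0/50.0 = 3.90 × 10^-3 mol
mass of NaOH = 3.90 × 10^-3 × 40.00 = 0.156 g
% NaOH = 0.156 / 0.261 × 100 = 59.7 %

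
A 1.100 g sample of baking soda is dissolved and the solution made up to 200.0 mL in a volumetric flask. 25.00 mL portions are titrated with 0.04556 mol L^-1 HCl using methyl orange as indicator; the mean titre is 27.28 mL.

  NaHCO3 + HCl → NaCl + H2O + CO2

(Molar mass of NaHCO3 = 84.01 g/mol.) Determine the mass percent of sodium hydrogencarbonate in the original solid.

n(HCl) per titration = 0.02728 × 0.04556 = 1.243 × 10^-3 mol
n(NaHCO3) in each aliquot = 1.243 × 10^-3 mol (1:1 ratio)
n(NaHCO3) in the whole flask = 1.243 × 10^-3 × 200.0/25.00 = 9.943 × 10^-3 mol
mass of NaHCO3 = 9.943 × 10^-3 × 84.01 = 0.8353 g
% NaHCO3 = 0.8353 / 1.100 × 100 = 75.94 %

75.94 %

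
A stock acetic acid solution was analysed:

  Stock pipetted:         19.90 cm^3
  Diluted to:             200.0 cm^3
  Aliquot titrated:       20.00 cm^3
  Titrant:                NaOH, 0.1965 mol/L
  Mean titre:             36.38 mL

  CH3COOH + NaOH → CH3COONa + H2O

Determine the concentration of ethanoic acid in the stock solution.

3.592 mol/L

n(NaOH) = 0.03638 × 0.1965 = 7.149 × 10^-3 mol
n(CH3COOH) in the aliquot = 7.149 × 10^-3 mol (1:1 ratio)
[CH3COOH]_dilute = 7.149 × 10^-3 / 0.02000 = 0.3574 mol/L
Dilution factor = 200.0 / 19.90 = 10.05
[CH3COOH]_stock = 0.3574 × 10.05 = 3.592 mol/L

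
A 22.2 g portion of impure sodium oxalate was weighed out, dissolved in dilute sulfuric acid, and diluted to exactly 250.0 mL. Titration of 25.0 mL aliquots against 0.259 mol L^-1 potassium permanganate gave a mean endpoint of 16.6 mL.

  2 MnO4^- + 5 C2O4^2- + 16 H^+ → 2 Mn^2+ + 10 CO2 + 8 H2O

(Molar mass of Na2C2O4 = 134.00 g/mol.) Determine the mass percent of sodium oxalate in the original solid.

64.9 %

n(KMnO4) per titration = 0.0166 × 0.259 = 4.30 × 10^-3 mol
From the 5:2 ratio, n(Na2C2O4) in each aliquot = 5/2 × 4.30 × 10^-3 = 0.0107 mol
n(Na2C2O4) in the whole flask = 0.0107 × 250.0/25.0 = 0.107 mol
mass of Na2C2O4 = 0.107 × 134.00 = 14.4 g
% Na2C2O4 = 14.4 / 22.2 × 100 = 64.9 %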